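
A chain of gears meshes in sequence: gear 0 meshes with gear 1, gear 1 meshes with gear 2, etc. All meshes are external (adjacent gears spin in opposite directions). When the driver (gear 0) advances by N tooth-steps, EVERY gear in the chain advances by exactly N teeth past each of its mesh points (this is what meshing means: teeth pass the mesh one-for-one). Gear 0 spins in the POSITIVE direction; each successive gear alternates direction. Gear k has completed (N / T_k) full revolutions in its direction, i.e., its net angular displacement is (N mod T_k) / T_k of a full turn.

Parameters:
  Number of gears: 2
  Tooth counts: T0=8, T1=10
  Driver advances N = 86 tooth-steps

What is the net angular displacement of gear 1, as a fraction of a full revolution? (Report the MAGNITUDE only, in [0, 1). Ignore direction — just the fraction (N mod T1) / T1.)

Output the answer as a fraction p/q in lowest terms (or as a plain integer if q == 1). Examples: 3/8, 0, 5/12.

Chain of 2 gears, tooth counts: [8, 10]
  gear 0: T0=8, direction=positive, advance = 86 mod 8 = 6 teeth = 6/8 turn
  gear 1: T1=10, direction=negative, advance = 86 mod 10 = 6 teeth = 6/10 turn
Gear 1: 86 mod 10 = 6
Fraction = 6 / 10 = 3/5 (gcd(6,10)=2) = 3/5

Answer: 3/5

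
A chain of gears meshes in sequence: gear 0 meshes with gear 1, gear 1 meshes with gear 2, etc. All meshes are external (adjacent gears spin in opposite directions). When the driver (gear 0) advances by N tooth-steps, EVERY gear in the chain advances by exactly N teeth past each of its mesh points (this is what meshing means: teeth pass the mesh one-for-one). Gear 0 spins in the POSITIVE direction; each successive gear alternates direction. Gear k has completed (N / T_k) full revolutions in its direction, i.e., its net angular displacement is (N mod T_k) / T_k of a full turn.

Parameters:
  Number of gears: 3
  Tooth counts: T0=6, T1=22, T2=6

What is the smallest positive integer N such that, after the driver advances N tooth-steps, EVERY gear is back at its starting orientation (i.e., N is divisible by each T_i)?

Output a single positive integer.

Gear k returns to start when N is a multiple of T_k.
All gears at start simultaneously when N is a common multiple of [6, 22, 6]; the smallest such N is lcm(6, 22, 6).
Start: lcm = T0 = 6
Fold in T1=22: gcd(6, 22) = 2; lcm(6, 22) = 6 * 22 / 2 = 132 / 2 = 66
Fold in T2=6: gcd(66, 6) = 6; lcm(66, 6) = 66 * 6 / 6 = 396 / 6 = 66
Full cycle length = 66

Answer: 66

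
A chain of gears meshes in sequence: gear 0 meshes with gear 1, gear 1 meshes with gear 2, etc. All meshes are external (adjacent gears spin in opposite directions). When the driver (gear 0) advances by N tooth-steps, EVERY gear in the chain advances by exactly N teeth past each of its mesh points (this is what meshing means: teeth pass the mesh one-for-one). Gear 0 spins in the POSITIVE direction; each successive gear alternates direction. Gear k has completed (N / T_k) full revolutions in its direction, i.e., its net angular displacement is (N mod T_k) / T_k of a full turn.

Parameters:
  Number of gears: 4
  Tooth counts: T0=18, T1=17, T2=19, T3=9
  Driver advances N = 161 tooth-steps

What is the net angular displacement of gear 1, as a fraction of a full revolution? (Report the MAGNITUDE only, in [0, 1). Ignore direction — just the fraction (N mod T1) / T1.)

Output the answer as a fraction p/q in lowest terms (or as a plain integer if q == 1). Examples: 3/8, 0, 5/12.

Chain of 4 gears, tooth counts: [18, 17, 19, 9]
  gear 0: T0=18, direction=positive, advance = 161 mod 18 = 17 teeth = 17/18 turn
  gear 1: T1=17, direction=negative, advance = 161 mod 17 = 8 teeth = 8/17 turn
  gear 2: T2=19, direction=positive, advance = 161 mod 19 = 9 teeth = 9/19 turn
  gear 3: T3=9, direction=negative, advance = 161 mod 9 = 8 teeth = 8/9 turn
Gear 1: 161 mod 17 = 8
Fraction = 8 / 17 = 8/17 (gcd(8,17)=1) = 8/17

Answer: 8/17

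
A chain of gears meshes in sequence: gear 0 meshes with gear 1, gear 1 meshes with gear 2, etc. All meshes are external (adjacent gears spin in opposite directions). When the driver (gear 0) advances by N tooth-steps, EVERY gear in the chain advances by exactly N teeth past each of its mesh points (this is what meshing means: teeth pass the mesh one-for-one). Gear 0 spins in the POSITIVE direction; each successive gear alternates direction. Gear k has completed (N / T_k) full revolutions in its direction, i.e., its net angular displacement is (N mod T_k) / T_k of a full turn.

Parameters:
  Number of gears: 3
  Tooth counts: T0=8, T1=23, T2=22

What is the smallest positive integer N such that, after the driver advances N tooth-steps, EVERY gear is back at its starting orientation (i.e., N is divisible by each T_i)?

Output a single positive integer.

Answer: 2024

Derivation:
Gear k returns to start when N is a multiple of T_k.
All gears at start simultaneously when N is a common multiple of [8, 23, 22]; the smallest such N is lcm(8, 23, 22).
Start: lcm = T0 = 8
Fold in T1=23: gcd(8, 23) = 1; lcm(8, 23) = 8 * 23 / 1 = 184 / 1 = 184
Fold in T2=22: gcd(184, 22) = 2; lcm(184, 22) = 184 * 22 / 2 = 4048 / 2 = 2024
Full cycle length = 2024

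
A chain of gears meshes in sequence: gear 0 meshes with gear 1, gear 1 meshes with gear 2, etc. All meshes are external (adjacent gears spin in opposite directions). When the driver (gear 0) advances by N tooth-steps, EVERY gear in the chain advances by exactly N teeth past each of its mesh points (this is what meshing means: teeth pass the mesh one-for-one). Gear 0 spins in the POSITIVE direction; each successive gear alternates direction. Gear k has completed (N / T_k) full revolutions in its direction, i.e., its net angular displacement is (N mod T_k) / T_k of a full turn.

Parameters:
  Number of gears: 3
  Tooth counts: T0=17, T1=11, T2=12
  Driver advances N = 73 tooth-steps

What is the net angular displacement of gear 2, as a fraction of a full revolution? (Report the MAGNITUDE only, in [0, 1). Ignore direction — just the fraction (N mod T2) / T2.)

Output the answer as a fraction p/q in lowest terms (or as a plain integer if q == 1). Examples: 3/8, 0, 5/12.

Chain of 3 gears, tooth counts: [17, 11, 12]
  gear 0: T0=17, direction=positive, advance = 73 mod 17 = 5 teeth = 5/17 turn
  gear 1: T1=11, direction=negative, advance = 73 mod 11 = 7 teeth = 7/11 turn
  gear 2: T2=12, direction=positive, advance = 73 mod 12 = 1 teeth = 1/12 turn
Gear 2: 73 mod 12 = 1
Fraction = 1 / 12 = 1/12 (gcd(1,12)=1) = 1/12

Answer: 1/12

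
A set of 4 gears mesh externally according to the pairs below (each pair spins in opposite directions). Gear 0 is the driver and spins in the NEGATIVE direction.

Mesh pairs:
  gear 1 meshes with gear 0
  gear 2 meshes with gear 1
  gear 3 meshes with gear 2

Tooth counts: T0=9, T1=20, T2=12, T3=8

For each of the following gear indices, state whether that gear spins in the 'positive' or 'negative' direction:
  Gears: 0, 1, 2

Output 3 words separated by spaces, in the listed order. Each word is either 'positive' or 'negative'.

Gear 0 (driver): negative (depth 0)
  gear 1: meshes with gear 0 -> depth 1 -> positive (opposite of gear 0)
  gear 2: meshes with gear 1 -> depth 2 -> negative (opposite of gear 1)
  gear 3: meshes with gear 2 -> depth 3 -> positive (opposite of gear 2)
Queried indices 0, 1, 2 -> negative, positive, negative

Answer: negative positive negative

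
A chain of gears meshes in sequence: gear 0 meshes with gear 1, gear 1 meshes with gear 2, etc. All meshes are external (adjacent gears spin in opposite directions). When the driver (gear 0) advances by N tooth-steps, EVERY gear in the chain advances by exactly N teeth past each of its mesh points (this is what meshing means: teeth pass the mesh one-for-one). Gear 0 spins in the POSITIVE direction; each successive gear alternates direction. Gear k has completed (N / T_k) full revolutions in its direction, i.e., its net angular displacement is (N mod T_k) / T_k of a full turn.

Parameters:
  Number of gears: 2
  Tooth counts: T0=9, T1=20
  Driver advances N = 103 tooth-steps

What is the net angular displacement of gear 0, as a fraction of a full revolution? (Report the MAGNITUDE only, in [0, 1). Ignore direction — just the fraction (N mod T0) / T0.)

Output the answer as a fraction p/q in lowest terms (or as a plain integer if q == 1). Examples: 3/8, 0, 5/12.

Answer: 4/9

Derivation:
Chain of 2 gears, tooth counts: [9, 20]
  gear 0: T0=9, direction=positive, advance = 103 mod 9 = 4 teeth = 4/9 turn
  gear 1: T1=20, direction=negative, advance = 103 mod 20 = 3 teeth = 3/20 turn
Gear 0: 103 mod 9 = 4
Fraction = 4 / 9 = 4/9 (gcd(4,9)=1) = 4/9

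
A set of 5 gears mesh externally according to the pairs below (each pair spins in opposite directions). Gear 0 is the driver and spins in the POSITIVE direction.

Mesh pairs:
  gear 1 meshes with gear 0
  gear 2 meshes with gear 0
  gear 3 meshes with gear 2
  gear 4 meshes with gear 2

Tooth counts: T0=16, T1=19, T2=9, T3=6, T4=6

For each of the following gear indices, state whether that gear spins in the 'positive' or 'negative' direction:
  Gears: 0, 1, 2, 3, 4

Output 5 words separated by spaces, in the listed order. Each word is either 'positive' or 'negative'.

Answer: positive negative negative positive positive

Derivation:
Gear 0 (driver): positive (depth 0)
  gear 1: meshes with gear 0 -> depth 1 -> negative (opposite of gear 0)
  gear 2: meshes with gear 0 -> depth 1 -> negative (opposite of gear 0)
  gear 3: meshes with gear 2 -> depth 2 -> positive (opposite of gear 2)
  gear 4: meshes with gear 2 -> depth 2 -> positive (opposite of gear 2)
Queried indices 0, 1, 2, 3, 4 -> positive, negative, negative, positive, positive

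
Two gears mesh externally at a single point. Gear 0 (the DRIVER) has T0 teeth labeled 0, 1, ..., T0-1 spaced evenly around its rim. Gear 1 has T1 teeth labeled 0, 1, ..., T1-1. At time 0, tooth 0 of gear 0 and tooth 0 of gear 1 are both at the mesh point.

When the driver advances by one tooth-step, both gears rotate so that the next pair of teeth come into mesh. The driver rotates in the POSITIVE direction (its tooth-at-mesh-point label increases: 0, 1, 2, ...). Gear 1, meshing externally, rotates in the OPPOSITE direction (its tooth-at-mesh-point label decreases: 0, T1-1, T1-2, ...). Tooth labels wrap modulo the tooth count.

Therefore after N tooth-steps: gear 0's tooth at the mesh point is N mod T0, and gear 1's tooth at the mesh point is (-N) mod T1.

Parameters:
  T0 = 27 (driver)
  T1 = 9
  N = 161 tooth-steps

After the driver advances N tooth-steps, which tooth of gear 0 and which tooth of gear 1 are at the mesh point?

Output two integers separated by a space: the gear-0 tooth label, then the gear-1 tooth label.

Answer: 26 1

Derivation:
Gear 0 (driver, T0=27): tooth at mesh = N mod T0
  161 = 5 * 27 + 26, so 161 mod 27 = 26
  gear 0 tooth = 26
Gear 1 (driven, T1=9): tooth at mesh = (-N) mod T1
  161 = 17 * 9 + 8, so 161 mod 9 = 8
  (-161) mod 9 = (-8) mod 9 = 9 - 8 = 1
Mesh after 161 steps: gear-0 tooth 26 meets gear-1 tooth 1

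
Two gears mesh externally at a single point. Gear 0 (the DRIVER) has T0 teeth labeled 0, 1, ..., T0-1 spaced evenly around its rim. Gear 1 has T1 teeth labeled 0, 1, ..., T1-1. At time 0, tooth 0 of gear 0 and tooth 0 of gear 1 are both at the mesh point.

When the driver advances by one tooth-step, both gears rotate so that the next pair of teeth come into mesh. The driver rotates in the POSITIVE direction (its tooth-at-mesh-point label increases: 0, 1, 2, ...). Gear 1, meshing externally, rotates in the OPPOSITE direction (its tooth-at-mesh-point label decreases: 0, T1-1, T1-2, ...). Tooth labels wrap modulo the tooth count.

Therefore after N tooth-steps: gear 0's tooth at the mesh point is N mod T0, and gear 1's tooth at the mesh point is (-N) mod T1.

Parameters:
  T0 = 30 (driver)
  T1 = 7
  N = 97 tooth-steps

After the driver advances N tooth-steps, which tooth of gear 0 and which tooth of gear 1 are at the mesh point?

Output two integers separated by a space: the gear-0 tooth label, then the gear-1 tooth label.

Gear 0 (driver, T0=30): tooth at mesh = N mod T0
  97 = 3 * 30 + 7, so 97 mod 30 = 7
  gear 0 tooth = 7
Gear 1 (driven, T1=7): tooth at mesh = (-N) mod T1
  97 = 13 * 7 + 6, so 97 mod 7 = 6
  (-97) mod 7 = (-6) mod 7 = 7 - 6 = 1
Mesh after 97 steps: gear-0 tooth 7 meets gear-1 tooth 1

Answer: 7 1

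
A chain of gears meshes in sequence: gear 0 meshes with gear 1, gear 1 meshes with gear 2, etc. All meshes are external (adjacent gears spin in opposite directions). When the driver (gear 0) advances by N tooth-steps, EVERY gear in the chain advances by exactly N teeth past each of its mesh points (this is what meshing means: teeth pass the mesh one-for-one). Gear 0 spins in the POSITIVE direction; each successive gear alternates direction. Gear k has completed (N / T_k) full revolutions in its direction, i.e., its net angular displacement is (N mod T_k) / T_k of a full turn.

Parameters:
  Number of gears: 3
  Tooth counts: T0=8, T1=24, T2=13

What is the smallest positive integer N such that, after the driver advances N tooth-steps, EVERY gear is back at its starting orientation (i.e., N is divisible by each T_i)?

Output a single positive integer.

Gear k returns to start when N is a multiple of T_k.
All gears at start simultaneously when N is a common multiple of [8, 24, 13]; the smallest such N is lcm(8, 24, 13).
Start: lcm = T0 = 8
Fold in T1=24: gcd(8, 24) = 8; lcm(8, 24) = 8 * 24 / 8 = 192 / 8 = 24
Fold in T2=13: gcd(24, 13) = 1; lcm(24, 13) = 24 * 13 / 1 = 312 / 1 = 312
Full cycle length = 312

Answer: 312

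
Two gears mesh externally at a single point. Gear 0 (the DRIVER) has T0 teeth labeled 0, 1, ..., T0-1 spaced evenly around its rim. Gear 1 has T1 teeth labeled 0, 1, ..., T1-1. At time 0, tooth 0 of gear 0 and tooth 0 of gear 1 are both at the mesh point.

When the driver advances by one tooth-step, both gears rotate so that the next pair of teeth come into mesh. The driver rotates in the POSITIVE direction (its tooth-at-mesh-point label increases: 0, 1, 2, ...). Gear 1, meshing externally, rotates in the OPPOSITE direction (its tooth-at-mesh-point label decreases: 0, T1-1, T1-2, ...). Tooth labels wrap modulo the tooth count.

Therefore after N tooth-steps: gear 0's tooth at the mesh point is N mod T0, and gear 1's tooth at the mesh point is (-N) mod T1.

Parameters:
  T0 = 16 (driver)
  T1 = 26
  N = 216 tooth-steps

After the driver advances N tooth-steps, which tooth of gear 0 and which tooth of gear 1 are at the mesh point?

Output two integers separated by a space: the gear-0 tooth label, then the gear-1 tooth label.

Answer: 8 18

Derivation:
Gear 0 (driver, T0=16): tooth at mesh = N mod T0
  216 = 13 * 16 + 8, so 216 mod 16 = 8
  gear 0 tooth = 8
Gear 1 (driven, T1=26): tooth at mesh = (-N) mod T1
  216 = 8 * 26 + 8, so 216 mod 26 = 8
  (-216) mod 26 = (-8) mod 26 = 26 - 8 = 18
Mesh after 216 steps: gear-0 tooth 8 meets gear-1 tooth 18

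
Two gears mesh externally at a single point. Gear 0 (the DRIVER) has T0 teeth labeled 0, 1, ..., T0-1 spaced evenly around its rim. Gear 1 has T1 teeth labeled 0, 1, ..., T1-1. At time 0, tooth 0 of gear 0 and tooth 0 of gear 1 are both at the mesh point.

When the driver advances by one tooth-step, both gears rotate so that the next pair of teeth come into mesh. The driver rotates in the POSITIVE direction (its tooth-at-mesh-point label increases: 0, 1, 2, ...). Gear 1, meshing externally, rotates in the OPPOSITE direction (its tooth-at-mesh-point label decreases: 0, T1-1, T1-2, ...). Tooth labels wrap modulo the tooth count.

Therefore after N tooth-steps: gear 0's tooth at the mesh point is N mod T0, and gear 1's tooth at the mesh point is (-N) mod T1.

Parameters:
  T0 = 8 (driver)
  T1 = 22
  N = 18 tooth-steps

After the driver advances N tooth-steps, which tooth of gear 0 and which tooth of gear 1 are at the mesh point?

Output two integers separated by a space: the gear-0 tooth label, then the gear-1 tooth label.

Answer: 2 4

Derivation:
Gear 0 (driver, T0=8): tooth at mesh = N mod T0
  18 = 2 * 8 + 2, so 18 mod 8 = 2
  gear 0 tooth = 2
Gear 1 (driven, T1=22): tooth at mesh = (-N) mod T1
  18 = 0 * 22 + 18, so 18 mod 22 = 18
  (-18) mod 22 = (-18) mod 22 = 22 - 18 = 4
Mesh after 18 steps: gear-0 tooth 2 meets gear-1 tooth 4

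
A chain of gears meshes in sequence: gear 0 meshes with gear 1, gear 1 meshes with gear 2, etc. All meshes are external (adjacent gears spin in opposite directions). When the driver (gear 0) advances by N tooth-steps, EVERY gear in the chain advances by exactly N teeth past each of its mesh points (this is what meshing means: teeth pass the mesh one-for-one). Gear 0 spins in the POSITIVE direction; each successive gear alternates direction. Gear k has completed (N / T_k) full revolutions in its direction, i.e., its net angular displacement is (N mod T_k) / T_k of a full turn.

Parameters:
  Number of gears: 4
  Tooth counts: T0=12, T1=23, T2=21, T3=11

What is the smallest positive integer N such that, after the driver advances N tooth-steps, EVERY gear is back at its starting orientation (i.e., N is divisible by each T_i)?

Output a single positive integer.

Answer: 21252

Derivation:
Gear k returns to start when N is a multiple of T_k.
All gears at start simultaneously when N is a common multiple of [12, 23, 21, 11]; the smallest such N is lcm(12, 23, 21, 11).
Start: lcm = T0 = 12
Fold in T1=23: gcd(12, 23) = 1; lcm(12, 23) = 12 * 23 / 1 = 276 / 1 = 276
Fold in T2=21: gcd(276, 21) = 3; lcm(276, 21) = 276 * 21 / 3 = 5796 / 3 = 1932
Fold in T3=11: gcd(1932, 11) = 1; lcm(1932, 11) = 1932 * 11 / 1 = 21252 / 1 = 21252
Full cycle length = 21252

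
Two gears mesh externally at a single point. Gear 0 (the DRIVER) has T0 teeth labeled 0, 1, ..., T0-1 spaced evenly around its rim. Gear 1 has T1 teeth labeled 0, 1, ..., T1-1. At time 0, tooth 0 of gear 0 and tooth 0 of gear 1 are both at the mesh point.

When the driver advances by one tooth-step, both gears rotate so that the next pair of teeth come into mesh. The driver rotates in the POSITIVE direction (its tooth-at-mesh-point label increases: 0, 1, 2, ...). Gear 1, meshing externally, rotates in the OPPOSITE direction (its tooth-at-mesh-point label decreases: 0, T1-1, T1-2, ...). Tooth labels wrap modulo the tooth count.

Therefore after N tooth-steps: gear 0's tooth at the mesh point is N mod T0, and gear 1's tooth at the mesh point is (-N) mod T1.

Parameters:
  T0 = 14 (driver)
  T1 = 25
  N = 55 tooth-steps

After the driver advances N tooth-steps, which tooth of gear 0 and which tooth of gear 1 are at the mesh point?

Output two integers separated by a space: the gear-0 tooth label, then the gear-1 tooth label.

Gear 0 (driver, T0=14): tooth at mesh = N mod T0
  55 = 3 * 14 + 13, so 55 mod 14 = 13
  gear 0 tooth = 13
Gear 1 (driven, T1=25): tooth at mesh = (-N) mod T1
  55 = 2 * 25 + 5, so 55 mod 25 = 5
  (-55) mod 25 = (-5) mod 25 = 25 - 5 = 20
Mesh after 55 steps: gear-0 tooth 13 meets gear-1 tooth 20

Answer: 13 20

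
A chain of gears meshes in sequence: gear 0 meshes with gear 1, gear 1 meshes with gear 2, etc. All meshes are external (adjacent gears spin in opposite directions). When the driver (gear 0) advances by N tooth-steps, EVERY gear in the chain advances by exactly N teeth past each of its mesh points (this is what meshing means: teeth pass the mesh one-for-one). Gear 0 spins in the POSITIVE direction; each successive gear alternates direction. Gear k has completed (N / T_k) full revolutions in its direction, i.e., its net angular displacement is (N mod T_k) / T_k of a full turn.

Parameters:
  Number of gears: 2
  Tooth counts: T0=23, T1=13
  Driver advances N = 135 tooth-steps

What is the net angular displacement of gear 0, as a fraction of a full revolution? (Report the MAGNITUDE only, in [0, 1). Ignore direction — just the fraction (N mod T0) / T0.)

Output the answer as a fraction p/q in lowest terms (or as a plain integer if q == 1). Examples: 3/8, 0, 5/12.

Answer: 20/23

Derivation:
Chain of 2 gears, tooth counts: [23, 13]
  gear 0: T0=23, direction=positive, advance = 135 mod 23 = 20 teeth = 20/23 turn
  gear 1: T1=13, direction=negative, advance = 135 mod 13 = 5 teeth = 5/13 turn
Gear 0: 135 mod 23 = 20
Fraction = 20 / 23 = 20/23 (gcd(20,23)=1) = 20/23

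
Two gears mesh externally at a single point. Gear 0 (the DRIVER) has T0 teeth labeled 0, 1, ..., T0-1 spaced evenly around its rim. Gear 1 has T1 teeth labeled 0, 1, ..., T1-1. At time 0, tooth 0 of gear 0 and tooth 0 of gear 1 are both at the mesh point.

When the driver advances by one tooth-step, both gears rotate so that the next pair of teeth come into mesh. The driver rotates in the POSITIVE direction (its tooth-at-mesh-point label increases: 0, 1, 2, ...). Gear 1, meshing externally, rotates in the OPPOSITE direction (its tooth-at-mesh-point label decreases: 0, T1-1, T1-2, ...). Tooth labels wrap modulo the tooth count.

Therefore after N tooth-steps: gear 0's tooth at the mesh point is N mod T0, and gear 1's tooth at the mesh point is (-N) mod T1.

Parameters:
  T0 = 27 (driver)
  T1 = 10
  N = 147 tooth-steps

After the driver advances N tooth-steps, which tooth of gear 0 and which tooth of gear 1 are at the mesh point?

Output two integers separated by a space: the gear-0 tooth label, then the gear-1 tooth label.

Gear 0 (driver, T0=27): tooth at mesh = N mod T0
  147 = 5 * 27 + 12, so 147 mod 27 = 12
  gear 0 tooth = 12
Gear 1 (driven, T1=10): tooth at mesh = (-N) mod T1
  147 = 14 * 10 + 7, so 147 mod 10 = 7
  (-147) mod 10 = (-7) mod 10 = 10 - 7 = 3
Mesh after 147 steps: gear-0 tooth 12 meets gear-1 tooth 3

Answer: 12 3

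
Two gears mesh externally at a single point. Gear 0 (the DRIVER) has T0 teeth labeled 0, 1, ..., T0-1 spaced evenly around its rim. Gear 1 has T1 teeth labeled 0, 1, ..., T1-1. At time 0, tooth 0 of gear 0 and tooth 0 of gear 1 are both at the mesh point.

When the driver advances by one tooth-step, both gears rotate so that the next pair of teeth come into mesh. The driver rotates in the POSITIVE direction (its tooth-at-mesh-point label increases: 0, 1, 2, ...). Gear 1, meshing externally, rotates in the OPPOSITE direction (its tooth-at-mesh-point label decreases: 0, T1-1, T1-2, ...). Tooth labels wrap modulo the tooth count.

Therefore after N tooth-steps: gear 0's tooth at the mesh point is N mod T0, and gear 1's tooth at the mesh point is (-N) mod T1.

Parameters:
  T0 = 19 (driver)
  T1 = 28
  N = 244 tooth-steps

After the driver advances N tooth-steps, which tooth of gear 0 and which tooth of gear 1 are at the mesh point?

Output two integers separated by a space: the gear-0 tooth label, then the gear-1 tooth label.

Gear 0 (driver, T0=19): tooth at mesh = N mod T0
  244 = 12 * 19 + 16, so 244 mod 19 = 16
  gear 0 tooth = 16
Gear 1 (driven, T1=28): tooth at mesh = (-N) mod T1
  244 = 8 * 28 + 20, so 244 mod 28 = 20
  (-244) mod 28 = (-20) mod 28 = 28 - 20 = 8
Mesh after 244 steps: gear-0 tooth 16 meets gear-1 tooth 8

Answer: 16 8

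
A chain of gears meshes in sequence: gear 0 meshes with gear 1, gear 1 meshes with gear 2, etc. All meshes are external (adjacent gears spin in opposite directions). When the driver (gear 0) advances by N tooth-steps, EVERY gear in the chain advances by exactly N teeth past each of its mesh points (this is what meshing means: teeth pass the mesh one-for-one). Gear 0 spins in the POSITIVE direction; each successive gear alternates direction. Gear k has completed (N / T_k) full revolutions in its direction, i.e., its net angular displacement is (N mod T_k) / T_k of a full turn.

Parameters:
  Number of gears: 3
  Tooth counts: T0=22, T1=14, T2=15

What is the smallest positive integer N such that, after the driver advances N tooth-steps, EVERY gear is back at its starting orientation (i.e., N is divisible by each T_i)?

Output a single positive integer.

Answer: 2310

Derivation:
Gear k returns to start when N is a multiple of T_k.
All gears at start simultaneously when N is a common multiple of [22, 14, 15]; the smallest such N is lcm(22, 14, 15).
Start: lcm = T0 = 22
Fold in T1=14: gcd(22, 14) = 2; lcm(22, 14) = 22 * 14 / 2 = 308 / 2 = 154
Fold in T2=15: gcd(154, 15) = 1; lcm(154, 15) = 154 * 15 / 1 = 2310 / 1 = 2310
Full cycle length = 2310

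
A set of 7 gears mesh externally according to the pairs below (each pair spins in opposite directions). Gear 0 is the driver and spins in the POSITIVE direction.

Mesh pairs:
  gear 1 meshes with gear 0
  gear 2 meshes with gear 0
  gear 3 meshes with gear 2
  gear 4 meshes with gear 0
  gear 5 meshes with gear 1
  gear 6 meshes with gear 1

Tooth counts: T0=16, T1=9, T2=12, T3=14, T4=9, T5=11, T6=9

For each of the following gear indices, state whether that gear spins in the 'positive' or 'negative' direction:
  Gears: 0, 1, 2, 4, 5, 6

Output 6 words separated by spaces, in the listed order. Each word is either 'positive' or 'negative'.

Gear 0 (driver): positive (depth 0)
  gear 1: meshes with gear 0 -> depth 1 -> negative (opposite of gear 0)
  gear 2: meshes with gear 0 -> depth 1 -> negative (opposite of gear 0)
  gear 3: meshes with gear 2 -> depth 2 -> positive (opposite of gear 2)
  gear 4: meshes with gear 0 -> depth 1 -> negative (opposite of gear 0)
  gear 5: meshes with gear 1 -> depth 2 -> positive (opposite of gear 1)
  gear 6: meshes with gear 1 -> depth 2 -> positive (opposite of gear 1)
Queried indices 0, 1, 2, 4, 5, 6 -> positive, negative, negative, negative, positive, positive

Answer: positive negative negative negative positive positive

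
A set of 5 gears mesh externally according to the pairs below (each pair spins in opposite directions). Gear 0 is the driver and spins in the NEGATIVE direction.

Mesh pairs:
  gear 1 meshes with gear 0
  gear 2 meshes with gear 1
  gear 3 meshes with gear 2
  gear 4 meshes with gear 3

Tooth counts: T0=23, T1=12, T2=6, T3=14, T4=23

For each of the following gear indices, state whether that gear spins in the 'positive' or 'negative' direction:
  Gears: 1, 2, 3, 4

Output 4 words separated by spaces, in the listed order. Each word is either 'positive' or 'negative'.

Answer: positive negative positive negative

Derivation:
Gear 0 (driver): negative (depth 0)
  gear 1: meshes with gear 0 -> depth 1 -> positive (opposite of gear 0)
  gear 2: meshes with gear 1 -> depth 2 -> negative (opposite of gear 1)
  gear 3: meshes with gear 2 -> depth 3 -> positive (opposite of gear 2)
  gear 4: meshes with gear 3 -> depth 4 -> negative (opposite of gear 3)
Queried indices 1, 2, 3, 4 -> positive, negative, positive, negative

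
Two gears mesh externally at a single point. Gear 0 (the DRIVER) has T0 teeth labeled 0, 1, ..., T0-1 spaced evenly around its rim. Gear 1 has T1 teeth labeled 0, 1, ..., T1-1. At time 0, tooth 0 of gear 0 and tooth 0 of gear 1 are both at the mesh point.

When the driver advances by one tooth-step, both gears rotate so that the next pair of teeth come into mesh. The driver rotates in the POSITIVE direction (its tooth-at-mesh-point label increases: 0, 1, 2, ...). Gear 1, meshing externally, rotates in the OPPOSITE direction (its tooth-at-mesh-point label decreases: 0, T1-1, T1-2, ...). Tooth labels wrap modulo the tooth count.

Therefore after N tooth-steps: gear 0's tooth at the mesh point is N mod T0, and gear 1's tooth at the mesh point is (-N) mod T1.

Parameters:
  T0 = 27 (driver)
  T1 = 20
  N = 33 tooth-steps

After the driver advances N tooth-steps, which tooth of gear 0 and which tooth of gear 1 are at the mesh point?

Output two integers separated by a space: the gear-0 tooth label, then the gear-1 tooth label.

Gear 0 (driver, T0=27): tooth at mesh = N mod T0
  33 = 1 * 27 + 6, so 33 mod 27 = 6
  gear 0 tooth = 6
Gear 1 (driven, T1=20): tooth at mesh = (-N) mod T1
  33 = 1 * 20 + 13, so 33 mod 20 = 13
  (-33) mod 20 = (-13) mod 20 = 20 - 13 = 7
Mesh after 33 steps: gear-0 tooth 6 meets gear-1 tooth 7

Answer: 6 7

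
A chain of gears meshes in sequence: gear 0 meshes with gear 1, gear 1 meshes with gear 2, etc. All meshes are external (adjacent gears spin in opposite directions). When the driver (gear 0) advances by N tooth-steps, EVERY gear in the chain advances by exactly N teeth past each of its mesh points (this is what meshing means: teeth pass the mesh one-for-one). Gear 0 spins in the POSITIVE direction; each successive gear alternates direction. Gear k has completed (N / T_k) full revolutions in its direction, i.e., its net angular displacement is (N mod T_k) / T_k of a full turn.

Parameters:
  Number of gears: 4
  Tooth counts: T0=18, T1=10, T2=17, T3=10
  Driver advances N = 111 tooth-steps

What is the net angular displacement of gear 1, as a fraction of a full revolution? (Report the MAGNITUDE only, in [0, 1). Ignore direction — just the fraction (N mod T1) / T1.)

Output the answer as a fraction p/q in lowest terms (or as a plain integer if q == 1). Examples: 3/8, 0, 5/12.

Chain of 4 gears, tooth counts: [18, 10, 17, 10]
  gear 0: T0=18, direction=positive, advance = 111 mod 18 = 3 teeth = 3/18 turn
  gear 1: T1=10, direction=negative, advance = 111 mod 10 = 1 teeth = 1/10 turn
  gear 2: T2=17, direction=positive, advance = 111 mod 17 = 9 teeth = 9/17 turn
  gear 3: T3=10, direction=negative, advance = 111 mod 10 = 1 teeth = 1/10 turn
Gear 1: 111 mod 10 = 1
Fraction = 1 / 10 = 1/10 (gcd(1,10)=1) = 1/10

Answer: 1/10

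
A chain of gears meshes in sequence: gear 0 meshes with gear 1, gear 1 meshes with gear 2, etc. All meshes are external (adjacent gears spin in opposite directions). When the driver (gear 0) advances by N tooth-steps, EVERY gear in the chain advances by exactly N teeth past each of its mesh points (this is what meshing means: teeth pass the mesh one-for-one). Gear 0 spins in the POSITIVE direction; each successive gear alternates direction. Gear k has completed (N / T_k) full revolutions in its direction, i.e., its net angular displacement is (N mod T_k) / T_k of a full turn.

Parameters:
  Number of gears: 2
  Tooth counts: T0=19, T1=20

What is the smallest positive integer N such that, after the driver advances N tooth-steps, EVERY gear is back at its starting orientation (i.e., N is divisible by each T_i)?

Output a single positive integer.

Answer: 380

Derivation:
Gear k returns to start when N is a multiple of T_k.
All gears at start simultaneously when N is a common multiple of [19, 20]; the smallest such N is lcm(19, 20).
Start: lcm = T0 = 19
Fold in T1=20: gcd(19, 20) = 1; lcm(19, 20) = 19 * 20 / 1 = 380 / 1 = 380
Full cycle length = 380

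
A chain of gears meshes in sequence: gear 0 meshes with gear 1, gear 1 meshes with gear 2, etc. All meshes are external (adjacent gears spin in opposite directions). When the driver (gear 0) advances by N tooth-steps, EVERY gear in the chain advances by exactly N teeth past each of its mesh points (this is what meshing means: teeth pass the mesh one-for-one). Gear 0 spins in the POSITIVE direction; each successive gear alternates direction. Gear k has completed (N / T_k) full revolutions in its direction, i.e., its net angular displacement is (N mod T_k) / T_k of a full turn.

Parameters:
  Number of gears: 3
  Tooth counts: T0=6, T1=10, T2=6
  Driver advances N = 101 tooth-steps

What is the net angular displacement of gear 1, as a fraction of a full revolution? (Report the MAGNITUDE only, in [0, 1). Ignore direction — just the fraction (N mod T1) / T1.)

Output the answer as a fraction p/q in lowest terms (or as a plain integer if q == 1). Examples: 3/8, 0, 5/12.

Chain of 3 gears, tooth counts: [6, 10, 6]
  gear 0: T0=6, direction=positive, advance = 101 mod 6 = 5 teeth = 5/6 turn
  gear 1: T1=10, direction=negative, advance = 101 mod 10 = 1 teeth = 1/10 turn
  gear 2: T2=6, direction=positive, advance = 101 mod 6 = 5 teeth = 5/6 turn
Gear 1: 101 mod 10 = 1
Fraction = 1 / 10 = 1/10 (gcd(1,10)=1) = 1/10

Answer: 1/10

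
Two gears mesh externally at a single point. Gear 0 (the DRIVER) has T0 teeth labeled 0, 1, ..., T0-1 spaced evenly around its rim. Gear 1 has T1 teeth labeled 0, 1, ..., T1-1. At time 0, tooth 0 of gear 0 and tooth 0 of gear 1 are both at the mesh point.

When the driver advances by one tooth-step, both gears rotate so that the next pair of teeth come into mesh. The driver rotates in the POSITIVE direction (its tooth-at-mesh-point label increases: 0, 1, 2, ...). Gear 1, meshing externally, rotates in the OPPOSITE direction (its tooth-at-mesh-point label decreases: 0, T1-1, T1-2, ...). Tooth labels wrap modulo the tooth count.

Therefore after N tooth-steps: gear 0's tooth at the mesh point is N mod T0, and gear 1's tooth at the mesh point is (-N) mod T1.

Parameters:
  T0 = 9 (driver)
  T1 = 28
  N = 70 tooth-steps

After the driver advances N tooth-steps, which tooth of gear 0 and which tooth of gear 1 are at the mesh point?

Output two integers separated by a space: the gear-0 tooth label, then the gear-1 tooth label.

Answer: 7 14

Derivation:
Gear 0 (driver, T0=9): tooth at mesh = N mod T0
  70 = 7 * 9 + 7, so 70 mod 9 = 7
  gear 0 tooth = 7
Gear 1 (driven, T1=28): tooth at mesh = (-N) mod T1
  70 = 2 * 28 + 14, so 70 mod 28 = 14
  (-70) mod 28 = (-14) mod 28 = 28 - 14 = 14
Mesh after 70 steps: gear-0 tooth 7 meets gear-1 tooth 14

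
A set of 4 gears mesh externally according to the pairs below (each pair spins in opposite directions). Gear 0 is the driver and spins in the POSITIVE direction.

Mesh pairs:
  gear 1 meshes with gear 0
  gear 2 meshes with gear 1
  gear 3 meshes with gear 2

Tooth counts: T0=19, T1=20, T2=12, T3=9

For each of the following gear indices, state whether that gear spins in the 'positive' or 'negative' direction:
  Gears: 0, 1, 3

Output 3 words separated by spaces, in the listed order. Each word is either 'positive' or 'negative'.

Answer: positive negative negative

Derivation:
Gear 0 (driver): positive (depth 0)
  gear 1: meshes with gear 0 -> depth 1 -> negative (opposite of gear 0)
  gear 2: meshes with gear 1 -> depth 2 -> positive (opposite of gear 1)
  gear 3: meshes with gear 2 -> depth 3 -> negative (opposite of gear 2)
Queried indices 0, 1, 3 -> positive, negative, negative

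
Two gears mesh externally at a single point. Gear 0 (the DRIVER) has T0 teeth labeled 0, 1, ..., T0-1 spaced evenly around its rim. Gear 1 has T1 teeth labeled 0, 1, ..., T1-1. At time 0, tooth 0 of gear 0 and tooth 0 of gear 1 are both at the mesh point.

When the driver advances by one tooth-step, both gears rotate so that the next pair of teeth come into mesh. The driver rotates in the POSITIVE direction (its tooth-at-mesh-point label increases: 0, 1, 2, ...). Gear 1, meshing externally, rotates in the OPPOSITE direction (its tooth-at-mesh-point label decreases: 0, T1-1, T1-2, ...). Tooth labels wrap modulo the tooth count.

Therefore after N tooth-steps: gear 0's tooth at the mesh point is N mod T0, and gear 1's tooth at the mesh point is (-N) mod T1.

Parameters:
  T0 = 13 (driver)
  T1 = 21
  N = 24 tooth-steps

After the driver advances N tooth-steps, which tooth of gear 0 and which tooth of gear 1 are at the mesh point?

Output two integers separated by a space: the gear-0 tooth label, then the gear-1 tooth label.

Answer: 11 18

Derivation:
Gear 0 (driver, T0=13): tooth at mesh = N mod T0
  24 = 1 * 13 + 11, so 24 mod 13 = 11
  gear 0 tooth = 11
Gear 1 (driven, T1=21): tooth at mesh = (-N) mod T1
  24 = 1 * 21 + 3, so 24 mod 21 = 3
  (-24) mod 21 = (-3) mod 21 = 21 - 3 = 18
Mesh after 24 steps: gear-0 tooth 11 meets gear-1 tooth 18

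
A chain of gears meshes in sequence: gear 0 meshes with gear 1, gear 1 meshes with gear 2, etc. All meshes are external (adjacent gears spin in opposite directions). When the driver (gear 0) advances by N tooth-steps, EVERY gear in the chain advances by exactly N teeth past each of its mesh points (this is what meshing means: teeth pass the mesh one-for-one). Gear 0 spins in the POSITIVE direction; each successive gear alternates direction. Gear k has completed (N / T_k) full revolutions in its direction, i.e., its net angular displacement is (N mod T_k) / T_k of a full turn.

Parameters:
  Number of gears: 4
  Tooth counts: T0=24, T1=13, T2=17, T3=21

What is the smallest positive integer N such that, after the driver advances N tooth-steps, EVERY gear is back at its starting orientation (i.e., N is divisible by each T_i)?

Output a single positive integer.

Gear k returns to start when N is a multiple of T_k.
All gears at start simultaneously when N is a common multiple of [24, 13, 17, 21]; the smallest such N is lcm(24, 13, 17, 21).
Start: lcm = T0 = 24
Fold in T1=13: gcd(24, 13) = 1; lcm(24, 13) = 24 * 13 / 1 = 312 / 1 = 312
Fold in T2=17: gcd(312, 17) = 1; lcm(312, 17) = 312 * 17 / 1 = 5304 / 1 = 5304
Fold in T3=21: gcd(5304, 21) = 3; lcm(5304, 21) = 5304 * 21 / 3 = 111384 / 3 = 37128
Full cycle length = 37128

Answer: 37128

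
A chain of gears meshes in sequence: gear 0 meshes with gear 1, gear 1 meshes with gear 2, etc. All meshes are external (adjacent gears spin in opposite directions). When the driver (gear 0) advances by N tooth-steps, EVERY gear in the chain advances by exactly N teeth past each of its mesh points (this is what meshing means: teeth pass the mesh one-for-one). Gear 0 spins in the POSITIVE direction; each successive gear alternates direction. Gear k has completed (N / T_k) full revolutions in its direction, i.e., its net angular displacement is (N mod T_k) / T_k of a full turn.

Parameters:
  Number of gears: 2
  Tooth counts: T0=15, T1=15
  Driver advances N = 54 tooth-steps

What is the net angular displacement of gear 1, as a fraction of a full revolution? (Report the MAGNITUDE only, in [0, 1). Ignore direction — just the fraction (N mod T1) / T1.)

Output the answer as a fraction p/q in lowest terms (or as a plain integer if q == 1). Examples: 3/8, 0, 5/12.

Chain of 2 gears, tooth counts: [15, 15]
  gear 0: T0=15, direction=positive, advance = 54 mod 15 = 9 teeth = 9/15 turn
  gear 1: T1=15, direction=negative, advance = 54 mod 15 = 9 teeth = 9/15 turn
Gear 1: 54 mod 15 = 9
Fraction = 9 / 15 = 3/5 (gcd(9,15)=3) = 3/5

Answer: 3/5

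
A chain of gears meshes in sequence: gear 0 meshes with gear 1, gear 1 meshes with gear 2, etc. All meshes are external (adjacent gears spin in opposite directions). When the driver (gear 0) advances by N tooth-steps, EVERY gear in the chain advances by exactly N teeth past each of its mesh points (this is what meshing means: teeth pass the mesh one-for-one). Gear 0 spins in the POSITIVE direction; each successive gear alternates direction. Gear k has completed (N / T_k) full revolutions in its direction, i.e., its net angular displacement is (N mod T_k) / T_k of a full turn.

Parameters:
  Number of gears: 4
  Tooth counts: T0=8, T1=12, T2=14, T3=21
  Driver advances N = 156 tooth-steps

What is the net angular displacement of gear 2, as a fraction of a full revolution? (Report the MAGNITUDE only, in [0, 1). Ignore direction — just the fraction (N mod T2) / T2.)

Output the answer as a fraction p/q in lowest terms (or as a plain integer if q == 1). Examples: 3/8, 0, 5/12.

Answer: 1/7

Derivation:
Chain of 4 gears, tooth counts: [8, 12, 14, 21]
  gear 0: T0=8, direction=positive, advance = 156 mod 8 = 4 teeth = 4/8 turn
  gear 1: T1=12, direction=negative, advance = 156 mod 12 = 0 teeth = 0/12 turn
  gear 2: T2=14, direction=positive, advance = 156 mod 14 = 2 teeth = 2/14 turn
  gear 3: T3=21, direction=negative, advance = 156 mod 21 = 9 teeth = 9/21 turn
Gear 2: 156 mod 14 = 2
Fraction = 2 / 14 = 1/7 (gcd(2,14)=2) = 1/7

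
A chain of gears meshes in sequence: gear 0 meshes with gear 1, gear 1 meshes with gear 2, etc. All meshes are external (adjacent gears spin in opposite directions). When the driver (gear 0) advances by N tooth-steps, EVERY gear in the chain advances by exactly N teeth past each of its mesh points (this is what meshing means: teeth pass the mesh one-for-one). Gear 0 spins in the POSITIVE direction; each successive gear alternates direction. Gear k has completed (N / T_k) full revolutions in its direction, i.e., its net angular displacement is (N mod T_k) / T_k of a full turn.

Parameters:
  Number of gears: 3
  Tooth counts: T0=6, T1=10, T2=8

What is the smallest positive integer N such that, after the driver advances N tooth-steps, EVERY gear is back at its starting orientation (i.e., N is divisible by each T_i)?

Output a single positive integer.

Gear k returns to start when N is a multiple of T_k.
All gears at start simultaneously when N is a common multiple of [6, 10, 8]; the smallest such N is lcm(6, 10, 8).
Start: lcm = T0 = 6
Fold in T1=10: gcd(6, 10) = 2; lcm(6, 10) = 6 * 10 / 2 = 60 / 2 = 30
Fold in T2=8: gcd(30, 8) = 2; lcm(30, 8) = 30 * 8 / 2 = 240 / 2 = 120
Full cycle length = 120

Answer: 120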